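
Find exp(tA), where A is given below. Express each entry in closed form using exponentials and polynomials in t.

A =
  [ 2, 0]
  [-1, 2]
e^{tA} =
  [exp(2*t), 0]
  [-t*exp(2*t), exp(2*t)]

Strategy: write A = P · J · P⁻¹ where J is a Jordan canonical form, so e^{tA} = P · e^{tJ} · P⁻¹, and e^{tJ} can be computed block-by-block.

A has Jordan form
J =
  [2, 1]
  [0, 2]
(up to reordering of blocks).

Per-block formulas:
  For a 2×2 Jordan block J_2(2): exp(t · J_2(2)) = e^(2t)·(I + t·N), where N is the 2×2 nilpotent shift.

After assembling e^{tJ} and conjugating by P, we get:

e^{tA} =
  [exp(2*t), 0]
  [-t*exp(2*t), exp(2*t)]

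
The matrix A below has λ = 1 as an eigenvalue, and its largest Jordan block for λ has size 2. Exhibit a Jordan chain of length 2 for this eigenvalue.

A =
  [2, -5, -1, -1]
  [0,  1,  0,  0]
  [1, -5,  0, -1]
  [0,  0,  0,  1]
A Jordan chain for λ = 1 of length 2:
v_1 = (1, 0, 1, 0)ᵀ
v_2 = (1, 0, 0, 0)ᵀ

Let N = A − (1)·I. We want v_2 with N^2 v_2 = 0 but N^1 v_2 ≠ 0; then v_{j-1} := N · v_j for j = 2, …, 2.

Pick v_2 = (1, 0, 0, 0)ᵀ.
Then v_1 = N · v_2 = (1, 0, 1, 0)ᵀ.

Sanity check: (A − (1)·I) v_1 = (0, 0, 0, 0)ᵀ = 0. ✓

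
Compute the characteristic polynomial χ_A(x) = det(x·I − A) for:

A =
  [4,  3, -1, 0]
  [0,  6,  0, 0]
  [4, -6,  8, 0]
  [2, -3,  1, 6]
x^4 - 24*x^3 + 216*x^2 - 864*x + 1296

Expanding det(x·I − A) (e.g. by cofactor expansion or by noting that A is similar to its Jordan form J, which has the same characteristic polynomial as A) gives
  χ_A(x) = x^4 - 24*x^3 + 216*x^2 - 864*x + 1296
which factors as (x - 6)^4. The eigenvalues (with algebraic multiplicities) are λ = 6 with multiplicity 4.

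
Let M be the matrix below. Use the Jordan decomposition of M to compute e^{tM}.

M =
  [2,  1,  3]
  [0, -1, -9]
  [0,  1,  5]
e^{tM} =
  [exp(2*t), t*exp(2*t), 3*t*exp(2*t)]
  [0, -3*t*exp(2*t) + exp(2*t), -9*t*exp(2*t)]
  [0, t*exp(2*t), 3*t*exp(2*t) + exp(2*t)]

Strategy: write M = P · J · P⁻¹ where J is a Jordan canonical form, so e^{tM} = P · e^{tJ} · P⁻¹, and e^{tJ} can be computed block-by-block.

M has Jordan form
J =
  [2, 1, 0]
  [0, 2, 0]
  [0, 0, 2]
(up to reordering of blocks).

Per-block formulas:
  For a 2×2 Jordan block J_2(2): exp(t · J_2(2)) = e^(2t)·(I + t·N), where N is the 2×2 nilpotent shift.
  For a 1×1 block at λ = 2: exp(t · [2]) = [e^(2t)].

After assembling e^{tJ} and conjugating by P, we get:

e^{tM} =
  [exp(2*t), t*exp(2*t), 3*t*exp(2*t)]
  [0, -3*t*exp(2*t) + exp(2*t), -9*t*exp(2*t)]
  [0, t*exp(2*t), 3*t*exp(2*t) + exp(2*t)]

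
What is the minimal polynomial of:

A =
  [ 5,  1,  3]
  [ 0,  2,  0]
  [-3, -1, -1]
x^2 - 4*x + 4

The characteristic polynomial is χ_A(x) = (x - 2)^3, so the eigenvalues are known. The minimal polynomial is
  m_A(x) = Π_λ (x − λ)^{k_λ}
where k_λ is the size of the *largest* Jordan block for λ (equivalently, the smallest k with (A − λI)^k v = 0 for every generalised eigenvector v of λ).

  λ = 2: largest Jordan block has size 2, contributing (x − 2)^2

So m_A(x) = (x - 2)^2 = x^2 - 4*x + 4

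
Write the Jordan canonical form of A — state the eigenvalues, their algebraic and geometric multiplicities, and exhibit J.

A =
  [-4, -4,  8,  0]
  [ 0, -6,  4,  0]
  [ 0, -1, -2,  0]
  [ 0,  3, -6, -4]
J_2(-4) ⊕ J_1(-4) ⊕ J_1(-4)

The characteristic polynomial is
  det(x·I − A) = x^4 + 16*x^3 + 96*x^2 + 256*x + 256 = (x + 4)^4

Eigenvalues and multiplicities (the geometric multiplicity of λ is n − rank(A − λI), which equals the number of Jordan blocks for λ):
  λ = -4: algebraic multiplicity = 4, geometric multiplicity = 3

Determining the block sizes for each eigenvalue:
  λ = -4: 3 blocks summing to 4 forces exactly one block of size 2 and the rest size 1 → block sizes [2, 1, 1]

Assembling the blocks gives a Jordan form
J =
  [-4,  1,  0,  0]
  [ 0, -4,  0,  0]
  [ 0,  0, -4,  0]
  [ 0,  0,  0, -4]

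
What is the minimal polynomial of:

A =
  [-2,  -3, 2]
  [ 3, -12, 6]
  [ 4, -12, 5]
x^2 + 6*x + 9

The characteristic polynomial is χ_A(x) = (x + 3)^3, so the eigenvalues are known. The minimal polynomial is
  m_A(x) = Π_λ (x − λ)^{k_λ}
where k_λ is the size of the *largest* Jordan block for λ (equivalently, the smallest k with (A − λI)^k v = 0 for every generalised eigenvector v of λ).

  λ = -3: largest Jordan block has size 2, contributing (x + 3)^2

So m_A(x) = (x + 3)^2 = x^2 + 6*x + 9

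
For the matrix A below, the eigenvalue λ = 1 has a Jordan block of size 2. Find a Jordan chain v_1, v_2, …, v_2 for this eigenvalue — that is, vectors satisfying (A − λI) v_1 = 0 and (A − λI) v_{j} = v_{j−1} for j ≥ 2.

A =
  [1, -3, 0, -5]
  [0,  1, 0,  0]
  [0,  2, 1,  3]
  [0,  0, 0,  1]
A Jordan chain for λ = 1 of length 2:
v_1 = (-3, 0, 2, 0)ᵀ
v_2 = (0, 1, 0, 0)ᵀ

Let N = A − (1)·I. We want v_2 with N^2 v_2 = 0 but N^1 v_2 ≠ 0; then v_{j-1} := N · v_j for j = 2, …, 2.

Pick v_2 = (0, 1, 0, 0)ᵀ.
Then v_1 = N · v_2 = (-3, 0, 2, 0)ᵀ.

Sanity check: (A − (1)·I) v_1 = (0, 0, 0, 0)ᵀ = 0. ✓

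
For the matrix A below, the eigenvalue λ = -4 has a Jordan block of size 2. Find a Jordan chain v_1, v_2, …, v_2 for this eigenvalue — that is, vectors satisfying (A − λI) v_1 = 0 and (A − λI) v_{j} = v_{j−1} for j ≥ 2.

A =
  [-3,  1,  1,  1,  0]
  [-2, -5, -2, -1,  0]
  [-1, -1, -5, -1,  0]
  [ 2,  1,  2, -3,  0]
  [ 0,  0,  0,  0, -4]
A Jordan chain for λ = -4 of length 2:
v_1 = (1, -2, -1, 2, 0)ᵀ
v_2 = (1, 0, 0, 0, 0)ᵀ

Let N = A − (-4)·I. We want v_2 with N^2 v_2 = 0 but N^1 v_2 ≠ 0; then v_{j-1} := N · v_j for j = 2, …, 2.

Pick v_2 = (1, 0, 0, 0, 0)ᵀ.
Then v_1 = N · v_2 = (1, -2, -1, 2, 0)ᵀ.

Sanity check: (A − (-4)·I) v_1 = (0, 0, 0, 0, 0)ᵀ = 0. ✓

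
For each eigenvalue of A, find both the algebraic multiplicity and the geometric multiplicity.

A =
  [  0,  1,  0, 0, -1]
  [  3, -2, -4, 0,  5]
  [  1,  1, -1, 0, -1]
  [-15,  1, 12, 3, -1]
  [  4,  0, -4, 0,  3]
λ = -1: alg = 3, geom = 2; λ = 3: alg = 2, geom = 2

Step 1 — factor the characteristic polynomial to read off the algebraic multiplicities:
  χ_A(x) = (x - 3)^2*(x + 1)^3

Step 2 — compute geometric multiplicities via the rank-nullity identity g(λ) = n − rank(A − λI):
  rank(A − (-1)·I) = 3, so dim ker(A − (-1)·I) = n − 3 = 2
  rank(A − (3)·I) = 3, so dim ker(A − (3)·I) = n − 3 = 2

Summary:
  λ = -1: algebraic multiplicity = 3, geometric multiplicity = 2
  λ = 3: algebraic multiplicity = 2, geometric multiplicity = 2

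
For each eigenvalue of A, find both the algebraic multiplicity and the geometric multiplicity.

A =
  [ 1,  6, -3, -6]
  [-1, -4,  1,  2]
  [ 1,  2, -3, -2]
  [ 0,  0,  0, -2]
λ = -2: alg = 4, geom = 3

Step 1 — factor the characteristic polynomial to read off the algebraic multiplicities:
  χ_A(x) = (x + 2)^4

Step 2 — compute geometric multiplicities via the rank-nullity identity g(λ) = n − rank(A − λI):
  rank(A − (-2)·I) = 1, so dim ker(A − (-2)·I) = n − 1 = 3

Summary:
  λ = -2: algebraic multiplicity = 4, geometric multiplicity = 3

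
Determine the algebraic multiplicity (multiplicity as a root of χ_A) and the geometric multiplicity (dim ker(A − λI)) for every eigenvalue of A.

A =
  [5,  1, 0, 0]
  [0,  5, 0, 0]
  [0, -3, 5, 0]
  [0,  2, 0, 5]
λ = 5: alg = 4, geom = 3

Step 1 — factor the characteristic polynomial to read off the algebraic multiplicities:
  χ_A(x) = (x - 5)^4

Step 2 — compute geometric multiplicities via the rank-nullity identity g(λ) = n − rank(A − λI):
  rank(A − (5)·I) = 1, so dim ker(A − (5)·I) = n − 1 = 3

Summary:
  λ = 5: algebraic multiplicity = 4, geometric multiplicity = 3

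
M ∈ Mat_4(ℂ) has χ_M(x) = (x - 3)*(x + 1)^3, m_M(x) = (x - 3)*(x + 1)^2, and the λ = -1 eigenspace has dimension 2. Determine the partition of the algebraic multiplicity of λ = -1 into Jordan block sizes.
Block sizes for λ = -1: [2, 1]

Step 1 — from the characteristic polynomial, algebraic multiplicity of λ = -1 is 3. From dim ker(M − (-1)·I) = 2, there are exactly 2 Jordan blocks for λ = -1.
Step 2 — from the minimal polynomial, the factor (x + 1)^2 tells us the largest block for λ = -1 has size 2.
Step 3 — with total size 3, 2 blocks, and largest block 2, the block sizes (in nonincreasing order) are [2, 1].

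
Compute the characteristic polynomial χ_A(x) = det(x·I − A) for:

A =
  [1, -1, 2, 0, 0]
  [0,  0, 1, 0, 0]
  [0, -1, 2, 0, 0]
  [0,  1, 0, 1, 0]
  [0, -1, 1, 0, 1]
x^5 - 5*x^4 + 10*x^3 - 10*x^2 + 5*x - 1

Expanding det(x·I − A) (e.g. by cofactor expansion or by noting that A is similar to its Jordan form J, which has the same characteristic polynomial as A) gives
  χ_A(x) = x^5 - 5*x^4 + 10*x^3 - 10*x^2 + 5*x - 1
which factors as (x - 1)^5. The eigenvalues (with algebraic multiplicities) are λ = 1 with multiplicity 5.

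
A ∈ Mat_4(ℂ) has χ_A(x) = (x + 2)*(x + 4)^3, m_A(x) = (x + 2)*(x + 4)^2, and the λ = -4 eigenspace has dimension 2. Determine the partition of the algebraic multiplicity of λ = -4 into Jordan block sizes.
Block sizes for λ = -4: [2, 1]

Step 1 — from the characteristic polynomial, algebraic multiplicity of λ = -4 is 3. From dim ker(A − (-4)·I) = 2, there are exactly 2 Jordan blocks for λ = -4.
Step 2 — from the minimal polynomial, the factor (x + 4)^2 tells us the largest block for λ = -4 has size 2.
Step 3 — with total size 3, 2 blocks, and largest block 2, the block sizes (in nonincreasing order) are [2, 1].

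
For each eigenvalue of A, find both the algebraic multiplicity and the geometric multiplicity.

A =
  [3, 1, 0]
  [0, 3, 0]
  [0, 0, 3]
λ = 3: alg = 3, geom = 2

Step 1 — factor the characteristic polynomial to read off the algebraic multiplicities:
  χ_A(x) = (x - 3)^3

Step 2 — compute geometric multiplicities via the rank-nullity identity g(λ) = n − rank(A − λI):
  rank(A − (3)·I) = 1, so dim ker(A − (3)·I) = n − 1 = 2

Summary:
  λ = 3: algebraic multiplicity = 3, geometric multiplicity = 2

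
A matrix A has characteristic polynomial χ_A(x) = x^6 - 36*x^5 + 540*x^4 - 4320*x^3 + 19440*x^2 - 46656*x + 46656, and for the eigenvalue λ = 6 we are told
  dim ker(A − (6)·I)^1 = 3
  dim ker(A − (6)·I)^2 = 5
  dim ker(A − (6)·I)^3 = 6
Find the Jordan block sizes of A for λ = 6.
Block sizes for λ = 6: [3, 2, 1]

From the dimensions of kernels of powers, the number of Jordan blocks of size at least j is d_j − d_{j−1} where d_j = dim ker(N^j) (with d_0 = 0). Computing the differences gives [3, 2, 1].
The number of blocks of size exactly k is (#blocks of size ≥ k) − (#blocks of size ≥ k + 1), so the partition is: 1 block(s) of size 1, 1 block(s) of size 2, 1 block(s) of size 3.
In nonincreasing order the block sizes are [3, 2, 1].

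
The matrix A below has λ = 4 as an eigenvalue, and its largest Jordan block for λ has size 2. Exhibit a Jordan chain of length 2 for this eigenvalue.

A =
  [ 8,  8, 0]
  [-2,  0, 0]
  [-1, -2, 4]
A Jordan chain for λ = 4 of length 2:
v_1 = (4, -2, -1)ᵀ
v_2 = (1, 0, 0)ᵀ

Let N = A − (4)·I. We want v_2 with N^2 v_2 = 0 but N^1 v_2 ≠ 0; then v_{j-1} := N · v_j for j = 2, …, 2.

Pick v_2 = (1, 0, 0)ᵀ.
Then v_1 = N · v_2 = (4, -2, -1)ᵀ.

Sanity check: (A − (4)·I) v_1 = (0, 0, 0)ᵀ = 0. ✓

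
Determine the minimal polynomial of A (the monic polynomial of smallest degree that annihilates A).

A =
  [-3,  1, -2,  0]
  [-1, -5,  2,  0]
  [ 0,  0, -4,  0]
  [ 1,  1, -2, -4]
x^2 + 8*x + 16

The characteristic polynomial is χ_A(x) = (x + 4)^4, so the eigenvalues are known. The minimal polynomial is
  m_A(x) = Π_λ (x − λ)^{k_λ}
where k_λ is the size of the *largest* Jordan block for λ (equivalently, the smallest k with (A − λI)^k v = 0 for every generalised eigenvector v of λ).

  λ = -4: largest Jordan block has size 2, contributing (x + 4)^2

So m_A(x) = (x + 4)^2 = x^2 + 8*x + 16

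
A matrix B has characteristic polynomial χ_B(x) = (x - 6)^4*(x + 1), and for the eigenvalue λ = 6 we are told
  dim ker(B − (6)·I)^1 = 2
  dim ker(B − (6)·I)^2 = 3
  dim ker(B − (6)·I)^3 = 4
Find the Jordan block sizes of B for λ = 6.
Block sizes for λ = 6: [3, 1]

From the dimensions of kernels of powers, the number of Jordan blocks of size at least j is d_j − d_{j−1} where d_j = dim ker(N^j) (with d_0 = 0). Computing the differences gives [2, 1, 1].
The number of blocks of size exactly k is (#blocks of size ≥ k) − (#blocks of size ≥ k + 1), so the partition is: 1 block(s) of size 1, 1 block(s) of size 3.
In nonincreasing order the block sizes are [3, 1].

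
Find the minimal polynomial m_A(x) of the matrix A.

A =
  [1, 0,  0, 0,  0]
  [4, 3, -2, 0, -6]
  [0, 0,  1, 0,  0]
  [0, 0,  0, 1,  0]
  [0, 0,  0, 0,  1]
x^2 - 4*x + 3

The characteristic polynomial is χ_A(x) = (x - 3)*(x - 1)^4, so the eigenvalues are known. The minimal polynomial is
  m_A(x) = Π_λ (x − λ)^{k_λ}
where k_λ is the size of the *largest* Jordan block for λ (equivalently, the smallest k with (A − λI)^k v = 0 for every generalised eigenvector v of λ).

  λ = 1: largest Jordan block has size 1, contributing (x − 1)
  λ = 3: largest Jordan block has size 1, contributing (x − 3)

So m_A(x) = (x - 3)*(x - 1) = x^2 - 4*x + 3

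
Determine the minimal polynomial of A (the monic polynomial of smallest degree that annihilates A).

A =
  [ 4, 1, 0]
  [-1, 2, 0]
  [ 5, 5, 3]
x^2 - 6*x + 9

The characteristic polynomial is χ_A(x) = (x - 3)^3, so the eigenvalues are known. The minimal polynomial is
  m_A(x) = Π_λ (x − λ)^{k_λ}
where k_λ is the size of the *largest* Jordan block for λ (equivalently, the smallest k with (A − λI)^k v = 0 for every generalised eigenvector v of λ).

  λ = 3: largest Jordan block has size 2, contributing (x − 3)^2

So m_A(x) = (x - 3)^2 = x^2 - 6*x + 9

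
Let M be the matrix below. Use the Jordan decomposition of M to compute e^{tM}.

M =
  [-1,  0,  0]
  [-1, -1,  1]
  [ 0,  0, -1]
e^{tM} =
  [exp(-t), 0, 0]
  [-t*exp(-t), exp(-t), t*exp(-t)]
  [0, 0, exp(-t)]

Strategy: write M = P · J · P⁻¹ where J is a Jordan canonical form, so e^{tM} = P · e^{tJ} · P⁻¹, and e^{tJ} can be computed block-by-block.

M has Jordan form
J =
  [-1,  1,  0]
  [ 0, -1,  0]
  [ 0,  0, -1]
(up to reordering of blocks).

Per-block formulas:
  For a 2×2 Jordan block J_2(-1): exp(t · J_2(-1)) = e^(-1t)·(I + t·N), where N is the 2×2 nilpotent shift.
  For a 1×1 block at λ = -1: exp(t · [-1]) = [e^(-1t)].

After assembling e^{tJ} and conjugating by P, we get:

e^{tM} =
  [exp(-t), 0, 0]
  [-t*exp(-t), exp(-t), t*exp(-t)]
  [0, 0, exp(-t)]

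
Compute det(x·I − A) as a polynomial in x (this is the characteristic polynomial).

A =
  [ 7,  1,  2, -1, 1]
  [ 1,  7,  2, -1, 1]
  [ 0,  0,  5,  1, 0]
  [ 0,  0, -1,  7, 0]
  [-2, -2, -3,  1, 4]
x^5 - 30*x^4 + 360*x^3 - 2160*x^2 + 6480*x - 7776

Expanding det(x·I − A) (e.g. by cofactor expansion or by noting that A is similar to its Jordan form J, which has the same characteristic polynomial as A) gives
  χ_A(x) = x^5 - 30*x^4 + 360*x^3 - 2160*x^2 + 6480*x - 7776
which factors as (x - 6)^5. The eigenvalues (with algebraic multiplicities) are λ = 6 with multiplicity 5.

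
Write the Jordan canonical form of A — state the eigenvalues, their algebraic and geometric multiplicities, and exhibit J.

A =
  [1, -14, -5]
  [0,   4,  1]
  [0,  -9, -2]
J_3(1)

The characteristic polynomial is
  det(x·I − A) = x^3 - 3*x^2 + 3*x - 1 = (x - 1)^3

Eigenvalues and multiplicities (the geometric multiplicity of λ is n − rank(A − λI), which equals the number of Jordan blocks for λ):
  λ = 1: algebraic multiplicity = 3, geometric multiplicity = 1

Determining the block sizes for each eigenvalue:
  λ = 1: one block (gm = 1), so the single block has size am = 3 → block sizes [3]

Assembling the blocks gives a Jordan form
J =
  [1, 1, 0]
  [0, 1, 1]
  [0, 0, 1]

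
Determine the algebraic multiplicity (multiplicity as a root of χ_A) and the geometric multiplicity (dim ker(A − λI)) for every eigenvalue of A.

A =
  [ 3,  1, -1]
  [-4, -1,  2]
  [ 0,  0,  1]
λ = 1: alg = 3, geom = 2

Step 1 — factor the characteristic polynomial to read off the algebraic multiplicities:
  χ_A(x) = (x - 1)^3

Step 2 — compute geometric multiplicities via the rank-nullity identity g(λ) = n − rank(A − λI):
  rank(A − (1)·I) = 1, so dim ker(A − (1)·I) = n − 1 = 2

Summary:
  λ = 1: algebraic multiplicity = 3, geometric multiplicity = 2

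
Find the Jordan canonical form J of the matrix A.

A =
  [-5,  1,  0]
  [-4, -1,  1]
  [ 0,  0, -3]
J_3(-3)

The characteristic polynomial is
  det(x·I − A) = x^3 + 9*x^2 + 27*x + 27 = (x + 3)^3

Eigenvalues and multiplicities (the geometric multiplicity of λ is n − rank(A − λI), which equals the number of Jordan blocks for λ):
  λ = -3: algebraic multiplicity = 3, geometric multiplicity = 1

Determining the block sizes for each eigenvalue:
  λ = -3: one block (gm = 1), so the single block has size am = 3 → block sizes [3]

Assembling the blocks gives a Jordan form
J =
  [-3,  1,  0]
  [ 0, -3,  1]
  [ 0,  0, -3]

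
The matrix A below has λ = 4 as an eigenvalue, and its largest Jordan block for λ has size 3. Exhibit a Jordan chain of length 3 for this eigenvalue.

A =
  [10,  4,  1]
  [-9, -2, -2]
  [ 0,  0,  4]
A Jordan chain for λ = 4 of length 3:
v_1 = (-2, 3, 0)ᵀ
v_2 = (1, -2, 0)ᵀ
v_3 = (0, 0, 1)ᵀ

Let N = A − (4)·I. We want v_3 with N^3 v_3 = 0 but N^2 v_3 ≠ 0; then v_{j-1} := N · v_j for j = 3, …, 2.

Pick v_3 = (0, 0, 1)ᵀ.
Then v_2 = N · v_3 = (1, -2, 0)ᵀ.
Then v_1 = N · v_2 = (-2, 3, 0)ᵀ.

Sanity check: (A − (4)·I) v_1 = (0, 0, 0)ᵀ = 0. ✓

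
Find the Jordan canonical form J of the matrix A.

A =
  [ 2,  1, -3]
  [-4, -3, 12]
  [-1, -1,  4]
J_2(1) ⊕ J_1(1)

The characteristic polynomial is
  det(x·I − A) = x^3 - 3*x^2 + 3*x - 1 = (x - 1)^3

Eigenvalues and multiplicities (the geometric multiplicity of λ is n − rank(A − λI), which equals the number of Jordan blocks for λ):
  λ = 1: algebraic multiplicity = 3, geometric multiplicity = 2

Determining the block sizes for each eigenvalue:
  λ = 1: 2 blocks summing to 3 forces exactly one block of size 2 and the rest size 1 → block sizes [2, 1]

Assembling the blocks gives a Jordan form
J =
  [1, 1, 0]
  [0, 1, 0]
  [0, 0, 1]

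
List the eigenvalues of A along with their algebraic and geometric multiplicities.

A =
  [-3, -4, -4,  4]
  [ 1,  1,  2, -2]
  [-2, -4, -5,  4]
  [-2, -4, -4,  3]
λ = -1: alg = 4, geom = 3

Step 1 — factor the characteristic polynomial to read off the algebraic multiplicities:
  χ_A(x) = (x + 1)^4

Step 2 — compute geometric multiplicities via the rank-nullity identity g(λ) = n − rank(A − λI):
  rank(A − (-1)·I) = 1, so dim ker(A − (-1)·I) = n − 1 = 3

Summary:
  λ = -1: algebraic multiplicity = 4, geometric multiplicity = 3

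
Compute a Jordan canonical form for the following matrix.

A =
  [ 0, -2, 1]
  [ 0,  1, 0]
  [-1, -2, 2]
J_2(1) ⊕ J_1(1)

The characteristic polynomial is
  det(x·I − A) = x^3 - 3*x^2 + 3*x - 1 = (x - 1)^3

Eigenvalues and multiplicities (the geometric multiplicity of λ is n − rank(A − λI), which equals the number of Jordan blocks for λ):
  λ = 1: algebraic multiplicity = 3, geometric multiplicity = 2

Determining the block sizes for each eigenvalue:
  λ = 1: 2 blocks summing to 3 forces exactly one block of size 2 and the rest size 1 → block sizes [2, 1]

Assembling the blocks gives a Jordan form
J =
  [1, 1, 0]
  [0, 1, 0]
  [0, 0, 1]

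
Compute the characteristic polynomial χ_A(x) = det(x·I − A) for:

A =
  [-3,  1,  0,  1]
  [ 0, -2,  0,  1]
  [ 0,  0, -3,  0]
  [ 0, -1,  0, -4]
x^4 + 12*x^3 + 54*x^2 + 108*x + 81

Expanding det(x·I − A) (e.g. by cofactor expansion or by noting that A is similar to its Jordan form J, which has the same characteristic polynomial as A) gives
  χ_A(x) = x^4 + 12*x^3 + 54*x^2 + 108*x + 81
which factors as (x + 3)^4. The eigenvalues (with algebraic multiplicities) are λ = -3 with multiplicity 4.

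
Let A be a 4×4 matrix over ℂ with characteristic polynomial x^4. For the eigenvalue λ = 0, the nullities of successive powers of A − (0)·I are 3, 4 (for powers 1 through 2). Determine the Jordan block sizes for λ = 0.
Block sizes for λ = 0: [2, 1, 1]

From the dimensions of kernels of powers, the number of Jordan blocks of size at least j is d_j − d_{j−1} where d_j = dim ker(N^j) (with d_0 = 0). Computing the differences gives [3, 1].
The number of blocks of size exactly k is (#blocks of size ≥ k) − (#blocks of size ≥ k + 1), so the partition is: 2 block(s) of size 1, 1 block(s) of size 2.
In nonincreasing order the block sizes are [2, 1, 1].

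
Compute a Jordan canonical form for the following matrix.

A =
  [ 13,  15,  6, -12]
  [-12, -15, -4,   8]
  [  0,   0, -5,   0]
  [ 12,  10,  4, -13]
J_2(-5) ⊕ J_1(-5) ⊕ J_1(-5)

The characteristic polynomial is
  det(x·I − A) = x^4 + 20*x^3 + 150*x^2 + 500*x + 625 = (x + 5)^4

Eigenvalues and multiplicities (the geometric multiplicity of λ is n − rank(A − λI), which equals the number of Jordan blocks for λ):
  λ = -5: algebraic multiplicity = 4, geometric multiplicity = 3

Determining the block sizes for each eigenvalue:
  λ = -5: 3 blocks summing to 4 forces exactly one block of size 2 and the rest size 1 → block sizes [2, 1, 1]

Assembling the blocks gives a Jordan form
J =
  [-5,  1,  0,  0]
  [ 0, -5,  0,  0]
  [ 0,  0, -5,  0]
  [ 0,  0,  0, -5]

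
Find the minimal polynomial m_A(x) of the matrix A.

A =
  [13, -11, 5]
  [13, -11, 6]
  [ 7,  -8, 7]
x^3 - 9*x^2 + 27*x - 27

The characteristic polynomial is χ_A(x) = (x - 3)^3, so the eigenvalues are known. The minimal polynomial is
  m_A(x) = Π_λ (x − λ)^{k_λ}
where k_λ is the size of the *largest* Jordan block for λ (equivalently, the smallest k with (A − λI)^k v = 0 for every generalised eigenvector v of λ).

  λ = 3: largest Jordan block has size 3, contributing (x − 3)^3

So m_A(x) = (x - 3)^3 = x^3 - 9*x^2 + 27*x - 27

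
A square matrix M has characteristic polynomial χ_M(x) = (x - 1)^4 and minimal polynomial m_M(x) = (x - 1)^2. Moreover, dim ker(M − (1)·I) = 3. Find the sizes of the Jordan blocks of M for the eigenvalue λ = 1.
Block sizes for λ = 1: [2, 1, 1]

Step 1 — from the characteristic polynomial, algebraic multiplicity of λ = 1 is 4. From dim ker(M − (1)·I) = 3, there are exactly 3 Jordan blocks for λ = 1.
Step 2 — from the minimal polynomial, the factor (x − 1)^2 tells us the largest block for λ = 1 has size 2.
Step 3 — with total size 4, 3 blocks, and largest block 2, the block sizes (in nonincreasing order) are [2, 1, 1].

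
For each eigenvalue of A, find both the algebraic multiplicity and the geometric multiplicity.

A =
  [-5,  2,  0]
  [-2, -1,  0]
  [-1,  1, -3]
λ = -3: alg = 3, geom = 2

Step 1 — factor the characteristic polynomial to read off the algebraic multiplicities:
  χ_A(x) = (x + 3)^3

Step 2 — compute geometric multiplicities via the rank-nullity identity g(λ) = n − rank(A − λI):
  rank(A − (-3)·I) = 1, so dim ker(A − (-3)·I) = n − 1 = 2

Summary:
  λ = -3: algebraic multiplicity = 3, geometric multiplicity = 2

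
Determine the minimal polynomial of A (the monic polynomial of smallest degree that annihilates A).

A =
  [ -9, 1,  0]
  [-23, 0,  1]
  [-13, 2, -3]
x^3 + 12*x^2 + 48*x + 64

The characteristic polynomial is χ_A(x) = (x + 4)^3, so the eigenvalues are known. The minimal polynomial is
  m_A(x) = Π_λ (x − λ)^{k_λ}
where k_λ is the size of the *largest* Jordan block for λ (equivalently, the smallest k with (A − λI)^k v = 0 for every generalised eigenvector v of λ).

  λ = -4: largest Jordan block has size 3, contributing (x + 4)^3

So m_A(x) = (x + 4)^3 = x^3 + 12*x^2 + 48*x + 64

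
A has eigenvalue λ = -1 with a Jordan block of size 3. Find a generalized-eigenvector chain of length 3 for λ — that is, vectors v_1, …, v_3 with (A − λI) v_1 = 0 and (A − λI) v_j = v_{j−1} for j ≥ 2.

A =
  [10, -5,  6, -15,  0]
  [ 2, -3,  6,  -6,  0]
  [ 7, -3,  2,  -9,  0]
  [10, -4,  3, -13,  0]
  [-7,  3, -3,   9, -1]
A Jordan chain for λ = -1 of length 3:
v_1 = (3, 0, 2, 3, -2)ᵀ
v_2 = (11, 2, 7, 10, -7)ᵀ
v_3 = (1, 0, 0, 0, 0)ᵀ

Let N = A − (-1)·I. We want v_3 with N^3 v_3 = 0 but N^2 v_3 ≠ 0; then v_{j-1} := N · v_j for j = 3, …, 2.

Pick v_3 = (1, 0, 0, 0, 0)ᵀ.
Then v_2 = N · v_3 = (11, 2, 7, 10, -7)ᵀ.
Then v_1 = N · v_2 = (3, 0, 2, 3, -2)ᵀ.

Sanity check: (A − (-1)·I) v_1 = (0, 0, 0, 0, 0)ᵀ = 0. ✓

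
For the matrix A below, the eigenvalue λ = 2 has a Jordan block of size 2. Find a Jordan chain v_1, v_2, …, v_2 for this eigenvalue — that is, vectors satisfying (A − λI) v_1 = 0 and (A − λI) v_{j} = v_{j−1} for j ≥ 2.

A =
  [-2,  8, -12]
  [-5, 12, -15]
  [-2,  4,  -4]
A Jordan chain for λ = 2 of length 2:
v_1 = (-4, -5, -2)ᵀ
v_2 = (1, 0, 0)ᵀ

Let N = A − (2)·I. We want v_2 with N^2 v_2 = 0 but N^1 v_2 ≠ 0; then v_{j-1} := N · v_j for j = 2, …, 2.

Pick v_2 = (1, 0, 0)ᵀ.
Then v_1 = N · v_2 = (-4, -5, -2)ᵀ.

Sanity check: (A − (2)·I) v_1 = (0, 0, 0)ᵀ = 0. ✓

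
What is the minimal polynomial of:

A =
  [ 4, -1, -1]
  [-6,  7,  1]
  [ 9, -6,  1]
x^3 - 12*x^2 + 48*x - 64

The characteristic polynomial is χ_A(x) = (x - 4)^3, so the eigenvalues are known. The minimal polynomial is
  m_A(x) = Π_λ (x − λ)^{k_λ}
where k_λ is the size of the *largest* Jordan block for λ (equivalently, the smallest k with (A − λI)^k v = 0 for every generalised eigenvector v of λ).

  λ = 4: largest Jordan block has size 3, contributing (x − 4)^3

So m_A(x) = (x - 4)^3 = x^3 - 12*x^2 + 48*x - 64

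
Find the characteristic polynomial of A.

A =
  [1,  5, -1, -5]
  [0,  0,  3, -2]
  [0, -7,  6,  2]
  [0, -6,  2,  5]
x^4 - 12*x^3 + 46*x^2 - 60*x + 25

Expanding det(x·I − A) (e.g. by cofactor expansion or by noting that A is similar to its Jordan form J, which has the same characteristic polynomial as A) gives
  χ_A(x) = x^4 - 12*x^3 + 46*x^2 - 60*x + 25
which factors as (x - 5)^2*(x - 1)^2. The eigenvalues (with algebraic multiplicities) are λ = 1 with multiplicity 2, λ = 5 with multiplicity 2.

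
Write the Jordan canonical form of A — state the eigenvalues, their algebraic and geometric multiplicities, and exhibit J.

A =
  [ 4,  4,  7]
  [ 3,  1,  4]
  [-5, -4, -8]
J_3(-1)

The characteristic polynomial is
  det(x·I − A) = x^3 + 3*x^2 + 3*x + 1 = (x + 1)^3

Eigenvalues and multiplicities (the geometric multiplicity of λ is n − rank(A − λI), which equals the number of Jordan blocks for λ):
  λ = -1: algebraic multiplicity = 3, geometric multiplicity = 1

Determining the block sizes for each eigenvalue:
  λ = -1: one block (gm = 1), so the single block has size am = 3 → block sizes [3]

Assembling the blocks gives a Jordan form
J =
  [-1,  1,  0]
  [ 0, -1,  1]
  [ 0,  0, -1]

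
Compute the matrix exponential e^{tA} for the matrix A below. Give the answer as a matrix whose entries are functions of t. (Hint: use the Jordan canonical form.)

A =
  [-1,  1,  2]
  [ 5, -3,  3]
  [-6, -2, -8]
e^{tA} =
  [t^2*exp(-4*t) + 3*t*exp(-4*t) + exp(-4*t), t*exp(-4*t), t^2*exp(-4*t)/2 + 2*t*exp(-4*t)]
  [t^2*exp(-4*t) + 5*t*exp(-4*t), t*exp(-4*t) + exp(-4*t), t^2*exp(-4*t)/2 + 3*t*exp(-4*t)]
  [-2*t^2*exp(-4*t) - 6*t*exp(-4*t), -2*t*exp(-4*t), -t^2*exp(-4*t) - 4*t*exp(-4*t) + exp(-4*t)]

Strategy: write A = P · J · P⁻¹ where J is a Jordan canonical form, so e^{tA} = P · e^{tJ} · P⁻¹, and e^{tJ} can be computed block-by-block.

A has Jordan form
J =
  [-4,  1,  0]
  [ 0, -4,  1]
  [ 0,  0, -4]
(up to reordering of blocks).

Per-block formulas:
  For a 3×3 Jordan block J_3(-4): exp(t · J_3(-4)) = e^(-4t)·(I + t·N + (t^2/2)·N^2), where N is the 3×3 nilpotent shift.

After assembling e^{tJ} and conjugating by P, we get:

e^{tA} =
  [t^2*exp(-4*t) + 3*t*exp(-4*t) + exp(-4*t), t*exp(-4*t), t^2*exp(-4*t)/2 + 2*t*exp(-4*t)]
  [t^2*exp(-4*t) + 5*t*exp(-4*t), t*exp(-4*t) + exp(-4*t), t^2*exp(-4*t)/2 + 3*t*exp(-4*t)]
  [-2*t^2*exp(-4*t) - 6*t*exp(-4*t), -2*t*exp(-4*t), -t^2*exp(-4*t) - 4*t*exp(-4*t) + exp(-4*t)]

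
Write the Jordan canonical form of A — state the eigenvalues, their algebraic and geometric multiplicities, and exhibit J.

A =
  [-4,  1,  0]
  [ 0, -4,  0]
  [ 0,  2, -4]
J_2(-4) ⊕ J_1(-4)

The characteristic polynomial is
  det(x·I − A) = x^3 + 12*x^2 + 48*x + 64 = (x + 4)^3

Eigenvalues and multiplicities (the geometric multiplicity of λ is n − rank(A − λI), which equals the number of Jordan blocks for λ):
  λ = -4: algebraic multiplicity = 3, geometric multiplicity = 2

Determining the block sizes for each eigenvalue:
  λ = -4: 2 blocks summing to 3 forces exactly one block of size 2 and the rest size 1 → block sizes [2, 1]

Assembling the blocks gives a Jordan form
J =
  [-4,  1,  0]
  [ 0, -4,  0]
  [ 0,  0, -4]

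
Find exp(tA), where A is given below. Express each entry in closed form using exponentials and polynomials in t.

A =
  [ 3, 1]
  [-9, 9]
e^{tA} =
  [-3*t*exp(6*t) + exp(6*t), t*exp(6*t)]
  [-9*t*exp(6*t), 3*t*exp(6*t) + exp(6*t)]

Strategy: write A = P · J · P⁻¹ where J is a Jordan canonical form, so e^{tA} = P · e^{tJ} · P⁻¹, and e^{tJ} can be computed block-by-block.

A has Jordan form
J =
  [6, 1]
  [0, 6]
(up to reordering of blocks).

Per-block formulas:
  For a 2×2 Jordan block J_2(6): exp(t · J_2(6)) = e^(6t)·(I + t·N), where N is the 2×2 nilpotent shift.

After assembling e^{tJ} and conjugating by P, we get:

e^{tA} =
  [-3*t*exp(6*t) + exp(6*t), t*exp(6*t)]
  [-9*t*exp(6*t), 3*t*exp(6*t) + exp(6*t)]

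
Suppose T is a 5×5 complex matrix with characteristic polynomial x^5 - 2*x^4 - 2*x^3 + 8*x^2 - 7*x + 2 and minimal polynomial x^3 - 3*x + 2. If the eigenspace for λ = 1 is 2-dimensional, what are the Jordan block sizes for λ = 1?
Block sizes for λ = 1: [2, 2]

Step 1 — from the characteristic polynomial, algebraic multiplicity of λ = 1 is 4. From dim ker(T − (1)·I) = 2, there are exactly 2 Jordan blocks for λ = 1.
Step 2 — from the minimal polynomial, the factor (x − 1)^2 tells us the largest block for λ = 1 has size 2.
Step 3 — with total size 4, 2 blocks, and largest block 2, the block sizes (in nonincreasing order) are [2, 2].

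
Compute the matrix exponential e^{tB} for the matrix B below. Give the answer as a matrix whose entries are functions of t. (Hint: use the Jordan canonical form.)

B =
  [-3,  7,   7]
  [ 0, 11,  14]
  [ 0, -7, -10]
e^{tB} =
  [exp(-3*t), exp(4*t) - exp(-3*t), exp(4*t) - exp(-3*t)]
  [0, 2*exp(4*t) - exp(-3*t), 2*exp(4*t) - 2*exp(-3*t)]
  [0, -exp(4*t) + exp(-3*t), -exp(4*t) + 2*exp(-3*t)]

Strategy: write B = P · J · P⁻¹ where J is a Jordan canonical form, so e^{tB} = P · e^{tJ} · P⁻¹, and e^{tJ} can be computed block-by-block.

B has Jordan form
J =
  [-3,  0, 0]
  [ 0, -3, 0]
  [ 0,  0, 4]
(up to reordering of blocks).

Per-block formulas:
  For a 1×1 block at λ = -3: exp(t · [-3]) = [e^(-3t)].
  For a 1×1 block at λ = 4: exp(t · [4]) = [e^(4t)].

After assembling e^{tJ} and conjugating by P, we get:

e^{tB} =
  [exp(-3*t), exp(4*t) - exp(-3*t), exp(4*t) - exp(-3*t)]
  [0, 2*exp(4*t) - exp(-3*t), 2*exp(4*t) - 2*exp(-3*t)]
  [0, -exp(4*t) + exp(-3*t), -exp(4*t) + 2*exp(-3*t)]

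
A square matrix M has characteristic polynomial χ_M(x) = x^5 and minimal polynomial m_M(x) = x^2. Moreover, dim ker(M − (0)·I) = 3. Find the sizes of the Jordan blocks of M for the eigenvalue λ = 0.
Block sizes for λ = 0: [2, 2, 1]

Step 1 — from the characteristic polynomial, algebraic multiplicity of λ = 0 is 5. From dim ker(M − (0)·I) = 3, there are exactly 3 Jordan blocks for λ = 0.
Step 2 — from the minimal polynomial, the factor (x − 0)^2 tells us the largest block for λ = 0 has size 2.
Step 3 — with total size 5, 3 blocks, and largest block 2, the block sizes (in nonincreasing order) are [2, 2, 1].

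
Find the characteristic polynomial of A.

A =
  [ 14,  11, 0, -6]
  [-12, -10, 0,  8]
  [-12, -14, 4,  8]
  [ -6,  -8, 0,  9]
x^4 - 17*x^3 + 108*x^2 - 304*x + 320

Expanding det(x·I − A) (e.g. by cofactor expansion or by noting that A is similar to its Jordan form J, which has the same characteristic polynomial as A) gives
  χ_A(x) = x^4 - 17*x^3 + 108*x^2 - 304*x + 320
which factors as (x - 5)*(x - 4)^3. The eigenvalues (with algebraic multiplicities) are λ = 4 with multiplicity 3, λ = 5 with multiplicity 1.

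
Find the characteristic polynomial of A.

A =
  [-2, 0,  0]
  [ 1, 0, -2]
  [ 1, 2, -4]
x^3 + 6*x^2 + 12*x + 8

Expanding det(x·I − A) (e.g. by cofactor expansion or by noting that A is similar to its Jordan form J, which has the same characteristic polynomial as A) gives
  χ_A(x) = x^3 + 6*x^2 + 12*x + 8
which factors as (x + 2)^3. The eigenvalues (with algebraic multiplicities) are λ = -2 with multiplicity 3.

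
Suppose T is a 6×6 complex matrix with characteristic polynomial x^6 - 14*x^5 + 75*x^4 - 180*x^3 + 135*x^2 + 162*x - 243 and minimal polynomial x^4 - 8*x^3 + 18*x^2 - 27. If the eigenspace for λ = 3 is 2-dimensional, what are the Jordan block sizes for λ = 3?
Block sizes for λ = 3: [3, 2]

Step 1 — from the characteristic polynomial, algebraic multiplicity of λ = 3 is 5. From dim ker(T − (3)·I) = 2, there are exactly 2 Jordan blocks for λ = 3.
Step 2 — from the minimal polynomial, the factor (x − 3)^3 tells us the largest block for λ = 3 has size 3.
Step 3 — with total size 5, 2 blocks, and largest block 3, the block sizes (in nonincreasing order) are [3, 2].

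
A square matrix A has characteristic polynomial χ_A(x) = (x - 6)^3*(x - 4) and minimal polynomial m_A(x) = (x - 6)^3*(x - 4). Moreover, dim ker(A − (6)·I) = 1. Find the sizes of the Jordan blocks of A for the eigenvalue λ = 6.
Block sizes for λ = 6: [3]

Step 1 — from the characteristic polynomial, algebraic multiplicity of λ = 6 is 3. From dim ker(A − (6)·I) = 1, there are exactly 1 Jordan blocks for λ = 6.
Step 2 — from the minimal polynomial, the factor (x − 6)^3 tells us the largest block for λ = 6 has size 3.
Step 3 — with total size 3, 1 blocks, and largest block 3, the block sizes (in nonincreasing order) are [3].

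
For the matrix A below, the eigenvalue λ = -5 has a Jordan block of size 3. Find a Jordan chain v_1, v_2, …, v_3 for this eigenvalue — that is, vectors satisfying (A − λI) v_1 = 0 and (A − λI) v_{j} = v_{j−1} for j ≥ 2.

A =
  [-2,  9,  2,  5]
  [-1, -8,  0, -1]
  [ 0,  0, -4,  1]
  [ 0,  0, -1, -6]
A Jordan chain for λ = -5 of length 3:
v_1 = (3, -1, 0, 0)ᵀ
v_2 = (2, 0, 1, -1)ᵀ
v_3 = (0, 0, 1, 0)ᵀ

Let N = A − (-5)·I. We want v_3 with N^3 v_3 = 0 but N^2 v_3 ≠ 0; then v_{j-1} := N · v_j for j = 3, …, 2.

Pick v_3 = (0, 0, 1, 0)ᵀ.
Then v_2 = N · v_3 = (2, 0, 1, -1)ᵀ.
Then v_1 = N · v_2 = (3, -1, 0, 0)ᵀ.

Sanity check: (A − (-5)·I) v_1 = (0, 0, 0, 0)ᵀ = 0. ✓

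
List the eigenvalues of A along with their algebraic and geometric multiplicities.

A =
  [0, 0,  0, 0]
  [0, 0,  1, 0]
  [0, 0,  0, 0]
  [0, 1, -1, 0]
λ = 0: alg = 4, geom = 2

Step 1 — factor the characteristic polynomial to read off the algebraic multiplicities:
  χ_A(x) = x^4

Step 2 — compute geometric multiplicities via the rank-nullity identity g(λ) = n − rank(A − λI):
  rank(A − (0)·I) = 2, so dim ker(A − (0)·I) = n − 2 = 2

Summary:
  λ = 0: algebraic multiplicity = 4, geometric multiplicity = 2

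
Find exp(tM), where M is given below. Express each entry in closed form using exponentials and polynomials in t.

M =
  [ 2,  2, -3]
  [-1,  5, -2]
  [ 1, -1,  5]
e^{tM} =
  [-t^2*exp(4*t)/2 - 2*t*exp(4*t) + exp(4*t), t^2*exp(4*t)/2 + 2*t*exp(4*t), -t^2*exp(4*t)/2 - 3*t*exp(4*t)]
  [-t^2*exp(4*t)/2 - t*exp(4*t), t^2*exp(4*t)/2 + t*exp(4*t) + exp(4*t), -t^2*exp(4*t)/2 - 2*t*exp(4*t)]
  [t*exp(4*t), -t*exp(4*t), t*exp(4*t) + exp(4*t)]

Strategy: write M = P · J · P⁻¹ where J is a Jordan canonical form, so e^{tM} = P · e^{tJ} · P⁻¹, and e^{tJ} can be computed block-by-block.

M has Jordan form
J =
  [4, 1, 0]
  [0, 4, 1]
  [0, 0, 4]
(up to reordering of blocks).

Per-block formulas:
  For a 3×3 Jordan block J_3(4): exp(t · J_3(4)) = e^(4t)·(I + t·N + (t^2/2)·N^2), where N is the 3×3 nilpotent shift.

After assembling e^{tJ} and conjugating by P, we get:

e^{tM} =
  [-t^2*exp(4*t)/2 - 2*t*exp(4*t) + exp(4*t), t^2*exp(4*t)/2 + 2*t*exp(4*t), -t^2*exp(4*t)/2 - 3*t*exp(4*t)]
  [-t^2*exp(4*t)/2 - t*exp(4*t), t^2*exp(4*t)/2 + t*exp(4*t) + exp(4*t), -t^2*exp(4*t)/2 - 2*t*exp(4*t)]
  [t*exp(4*t), -t*exp(4*t), t*exp(4*t) + exp(4*t)]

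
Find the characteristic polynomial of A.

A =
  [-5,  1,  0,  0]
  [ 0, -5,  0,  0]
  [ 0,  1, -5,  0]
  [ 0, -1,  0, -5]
x^4 + 20*x^3 + 150*x^2 + 500*x + 625

Expanding det(x·I − A) (e.g. by cofactor expansion or by noting that A is similar to its Jordan form J, which has the same characteristic polynomial as A) gives
  χ_A(x) = x^4 + 20*x^3 + 150*x^2 + 500*x + 625
which factors as (x + 5)^4. The eigenvalues (with algebraic multiplicities) are λ = -5 with multiplicity 4.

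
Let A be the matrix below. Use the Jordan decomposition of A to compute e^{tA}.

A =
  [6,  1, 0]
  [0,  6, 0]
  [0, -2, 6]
e^{tA} =
  [exp(6*t), t*exp(6*t), 0]
  [0, exp(6*t), 0]
  [0, -2*t*exp(6*t), exp(6*t)]

Strategy: write A = P · J · P⁻¹ where J is a Jordan canonical form, so e^{tA} = P · e^{tJ} · P⁻¹, and e^{tJ} can be computed block-by-block.

A has Jordan form
J =
  [6, 1, 0]
  [0, 6, 0]
  [0, 0, 6]
(up to reordering of blocks).

Per-block formulas:
  For a 2×2 Jordan block J_2(6): exp(t · J_2(6)) = e^(6t)·(I + t·N), where N is the 2×2 nilpotent shift.
  For a 1×1 block at λ = 6: exp(t · [6]) = [e^(6t)].

After assembling e^{tJ} and conjugating by P, we get:

e^{tA} =
  [exp(6*t), t*exp(6*t), 0]
  [0, exp(6*t), 0]
  [0, -2*t*exp(6*t), exp(6*t)]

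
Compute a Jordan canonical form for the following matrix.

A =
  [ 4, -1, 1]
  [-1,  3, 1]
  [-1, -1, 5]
J_3(4)

The characteristic polynomial is
  det(x·I − A) = x^3 - 12*x^2 + 48*x - 64 = (x - 4)^3

Eigenvalues and multiplicities (the geometric multiplicity of λ is n − rank(A − λI), which equals the number of Jordan blocks for λ):
  λ = 4: algebraic multiplicity = 3, geometric multiplicity = 1

Determining the block sizes for each eigenvalue:
  λ = 4: one block (gm = 1), so the single block has size am = 3 → block sizes [3]

Assembling the blocks gives a Jordan form
J =
  [4, 1, 0]
  [0, 4, 1]
  [0, 0, 4]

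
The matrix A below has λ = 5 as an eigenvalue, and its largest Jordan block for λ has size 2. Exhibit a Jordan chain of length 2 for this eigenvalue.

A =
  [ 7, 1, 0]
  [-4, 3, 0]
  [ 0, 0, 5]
A Jordan chain for λ = 5 of length 2:
v_1 = (2, -4, 0)ᵀ
v_2 = (1, 0, 0)ᵀ

Let N = A − (5)·I. We want v_2 with N^2 v_2 = 0 but N^1 v_2 ≠ 0; then v_{j-1} := N · v_j for j = 2, …, 2.

Pick v_2 = (1, 0, 0)ᵀ.
Then v_1 = N · v_2 = (2, -4, 0)ᵀ.

Sanity check: (A − (5)·I) v_1 = (0, 0, 0)ᵀ = 0. ✓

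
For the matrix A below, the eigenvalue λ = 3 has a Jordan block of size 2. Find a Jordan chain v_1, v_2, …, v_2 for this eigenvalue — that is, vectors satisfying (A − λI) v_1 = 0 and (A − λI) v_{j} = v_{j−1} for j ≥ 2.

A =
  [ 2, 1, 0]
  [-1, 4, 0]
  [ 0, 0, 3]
A Jordan chain for λ = 3 of length 2:
v_1 = (-1, -1, 0)ᵀ
v_2 = (1, 0, 0)ᵀ

Let N = A − (3)·I. We want v_2 with N^2 v_2 = 0 but N^1 v_2 ≠ 0; then v_{j-1} := N · v_j for j = 2, …, 2.

Pick v_2 = (1, 0, 0)ᵀ.
Then v_1 = N · v_2 = (-1, -1, 0)ᵀ.

Sanity check: (A − (3)·I) v_1 = (0, 0, 0)ᵀ = 0. ✓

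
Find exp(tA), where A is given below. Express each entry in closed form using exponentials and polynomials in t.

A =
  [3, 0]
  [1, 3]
e^{tA} =
  [exp(3*t), 0]
  [t*exp(3*t), exp(3*t)]

Strategy: write A = P · J · P⁻¹ where J is a Jordan canonical form, so e^{tA} = P · e^{tJ} · P⁻¹, and e^{tJ} can be computed block-by-block.

A has Jordan form
J =
  [3, 1]
  [0, 3]
(up to reordering of blocks).

Per-block formulas:
  For a 2×2 Jordan block J_2(3): exp(t · J_2(3)) = e^(3t)·(I + t·N), where N is the 2×2 nilpotent shift.

After assembling e^{tJ} and conjugating by P, we get:

e^{tA} =
  [exp(3*t), 0]
  [t*exp(3*t), exp(3*t)]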